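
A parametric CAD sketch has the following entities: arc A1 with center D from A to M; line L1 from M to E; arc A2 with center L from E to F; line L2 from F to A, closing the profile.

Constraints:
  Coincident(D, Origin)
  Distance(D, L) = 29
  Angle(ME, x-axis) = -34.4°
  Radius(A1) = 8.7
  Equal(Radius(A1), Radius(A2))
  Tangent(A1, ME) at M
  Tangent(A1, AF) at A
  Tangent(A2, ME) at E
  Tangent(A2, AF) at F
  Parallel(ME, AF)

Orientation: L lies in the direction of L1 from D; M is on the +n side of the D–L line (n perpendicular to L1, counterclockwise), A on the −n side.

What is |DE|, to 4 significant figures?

30.28

The slot axis is L1's direction at -34.4°, so u = (cos -34.4°, sin -34.4°) = (0.8251, -0.5650) and n = (−sin -34.4°, cos -34.4°) = (0.5650, 0.8251). D is at the origin and L lies 29.0 along u from D, so L = 29.0·u = (23.93, -16.38). Tangency of A1 to both parallel lines with radius 8.7 puts M and A at D ± 8.7·n: M = (4.915, 7.178), A = (-4.915, -7.178). Equal radii place E and F the same way about L: E = L + 8.7·n = (28.84, -9.206), F = L − 8.7·n = (19.01, -23.56). Then |DE| = |E − D| = 30.28.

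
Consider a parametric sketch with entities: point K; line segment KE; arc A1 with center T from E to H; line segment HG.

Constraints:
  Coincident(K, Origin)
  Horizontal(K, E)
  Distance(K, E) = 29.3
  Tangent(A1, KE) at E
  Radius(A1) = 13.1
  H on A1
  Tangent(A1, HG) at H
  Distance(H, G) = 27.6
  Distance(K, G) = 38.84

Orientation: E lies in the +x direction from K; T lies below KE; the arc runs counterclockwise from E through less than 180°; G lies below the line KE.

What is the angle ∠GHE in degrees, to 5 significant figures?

141.06°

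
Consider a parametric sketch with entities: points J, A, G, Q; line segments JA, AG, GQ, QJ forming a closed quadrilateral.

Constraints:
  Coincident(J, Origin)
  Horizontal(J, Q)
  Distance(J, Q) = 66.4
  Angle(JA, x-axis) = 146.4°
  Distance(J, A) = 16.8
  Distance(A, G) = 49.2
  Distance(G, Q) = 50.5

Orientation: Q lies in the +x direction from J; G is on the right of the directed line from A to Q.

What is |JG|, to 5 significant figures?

32.732

J is at the origin; J and Q share the same y with |JQ| = 66.4 and Q in +x, so Q = (66.4, 0). JA runs at 146.4° with |JA| = 16.8, so A = (-13.993, 9.2970). G is determined by |AG| = 49.2 and |GQ| = 50.5 together: it lies at the intersection of circle(A, 49.2) and circle(Q, 50.5). With |AQ| = 80.929, the foot of the radical line on AQ is 39.664 from A and the perpendicular offset is √(49.2² − 39.664²) = 29.111. Taking the right-of-AQ solution: G = (22.064, -24.178).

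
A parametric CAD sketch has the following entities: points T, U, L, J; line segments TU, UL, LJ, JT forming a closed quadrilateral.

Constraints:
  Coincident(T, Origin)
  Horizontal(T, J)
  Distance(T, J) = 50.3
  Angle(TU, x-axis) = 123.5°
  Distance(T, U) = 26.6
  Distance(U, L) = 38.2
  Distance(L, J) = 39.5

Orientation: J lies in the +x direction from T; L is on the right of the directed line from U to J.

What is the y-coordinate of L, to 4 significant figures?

-5.878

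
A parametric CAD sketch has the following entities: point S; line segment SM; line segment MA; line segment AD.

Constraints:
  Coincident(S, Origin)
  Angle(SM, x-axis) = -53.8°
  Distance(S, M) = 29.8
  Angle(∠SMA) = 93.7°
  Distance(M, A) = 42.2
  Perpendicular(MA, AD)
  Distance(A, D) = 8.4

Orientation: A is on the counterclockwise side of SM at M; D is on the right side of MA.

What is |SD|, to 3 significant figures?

58.3

∠SMA = 93.7°, so MA runs at -53.8° + (180° − 93.7°) = 32.5° from the x-axis; with |MA| = 42.2, A = M + 42.2·(cos 32.5°, sin 32.5°) = (53.2, -1.37). MA ⟂ AD; with |AD| = 8.4 on the right of MA, D = A + 8.4·(0.537, -0.843) = (57.7, -8.46). Then |SD| = |D − S| = 58.3.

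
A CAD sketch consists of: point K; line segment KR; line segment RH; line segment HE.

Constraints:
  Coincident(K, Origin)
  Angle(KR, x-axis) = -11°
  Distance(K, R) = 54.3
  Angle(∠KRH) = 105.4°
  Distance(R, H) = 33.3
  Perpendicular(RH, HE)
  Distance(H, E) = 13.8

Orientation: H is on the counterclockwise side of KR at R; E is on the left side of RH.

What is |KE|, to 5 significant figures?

61.346

K is at the origin; KR runs at -11.0° with length 54.3, so R = 54.3·(cos -11.0°, sin -11.0°) = (53.302, -10.361). ∠KRH = 105.4°, so RH runs at -11.0° + (180° − 105.4°) = 63.600° from the x-axis; with |RH| = 33.3, H = R + 33.3·(cos 63.600°, sin 63.600°) = (68.109, 19.466). The perpendicularity gives HE at right angles to RH; with |HE| = 13.8 on the left of RH, E = H + 13.8·(-0.89571, 0.44464) = (55.748, 25.602). Then |KE| = |E − K| = 61.346.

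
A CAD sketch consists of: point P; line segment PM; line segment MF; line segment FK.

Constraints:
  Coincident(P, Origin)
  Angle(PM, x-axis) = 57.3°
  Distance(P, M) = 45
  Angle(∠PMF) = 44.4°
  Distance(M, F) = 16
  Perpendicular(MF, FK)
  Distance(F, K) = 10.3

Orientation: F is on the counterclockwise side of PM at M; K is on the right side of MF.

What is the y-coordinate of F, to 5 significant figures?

34.296

P is at the origin; PM runs at 57.3° with length 45.0, so M = 45.0·(cos 57.3°, sin 57.3°) = (24.311, 37.868). ∠PMF = 44.4°, so MF runs at 57.3° + (180° − 44.4°) = 192.90° from the x-axis; with |MF| = 16.0, F = M + 16.0·(cos 192.90°, sin 192.90°) = (8.7146, 34.296). So F.y = 34.296.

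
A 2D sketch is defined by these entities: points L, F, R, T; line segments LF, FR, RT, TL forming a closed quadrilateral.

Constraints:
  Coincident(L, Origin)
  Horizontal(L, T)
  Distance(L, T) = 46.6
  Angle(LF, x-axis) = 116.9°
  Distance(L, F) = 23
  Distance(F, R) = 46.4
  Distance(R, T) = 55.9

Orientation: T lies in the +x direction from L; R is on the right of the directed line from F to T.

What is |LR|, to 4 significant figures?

25.54

Checks: |FR| = 46.40 ✓; |RT| = 55.90 ✓.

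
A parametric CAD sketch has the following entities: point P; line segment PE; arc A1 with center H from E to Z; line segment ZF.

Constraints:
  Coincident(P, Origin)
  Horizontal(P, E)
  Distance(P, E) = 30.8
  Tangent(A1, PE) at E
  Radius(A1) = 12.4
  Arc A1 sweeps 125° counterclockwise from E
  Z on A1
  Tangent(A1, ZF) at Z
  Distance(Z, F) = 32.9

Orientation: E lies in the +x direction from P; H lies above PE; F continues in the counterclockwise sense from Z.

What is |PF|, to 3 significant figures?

51.4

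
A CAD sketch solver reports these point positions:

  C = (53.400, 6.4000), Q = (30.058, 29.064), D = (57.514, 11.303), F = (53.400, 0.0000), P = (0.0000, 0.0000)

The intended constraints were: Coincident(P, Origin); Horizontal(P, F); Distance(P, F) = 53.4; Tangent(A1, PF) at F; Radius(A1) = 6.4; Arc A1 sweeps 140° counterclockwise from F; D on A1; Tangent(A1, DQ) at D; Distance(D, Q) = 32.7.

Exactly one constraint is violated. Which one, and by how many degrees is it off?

Tangent(A1, DQ) at D — off by 7.10°.

P = (0.00, 0.00) ✓; P.y = 0.00, F.y = 0.00 ✓; |PF| = 53.40 ✓; ∠(CF, FP) = 90.00° ✓; |CF| = 6.400 ✓; bearing(C→D) − bearing(C→F) = 140.0° ✓; |CD| = 6.400 ✓; ∠(CD, DQ) = 82.90° ✗; |DQ| = 32.70 ✓.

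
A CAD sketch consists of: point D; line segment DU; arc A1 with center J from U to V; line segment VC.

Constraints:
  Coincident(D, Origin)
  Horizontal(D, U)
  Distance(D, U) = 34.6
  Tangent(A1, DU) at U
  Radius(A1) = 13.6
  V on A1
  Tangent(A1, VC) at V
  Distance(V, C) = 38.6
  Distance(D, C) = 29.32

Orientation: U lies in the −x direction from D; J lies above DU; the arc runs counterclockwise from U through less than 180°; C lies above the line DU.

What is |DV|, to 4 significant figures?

25.78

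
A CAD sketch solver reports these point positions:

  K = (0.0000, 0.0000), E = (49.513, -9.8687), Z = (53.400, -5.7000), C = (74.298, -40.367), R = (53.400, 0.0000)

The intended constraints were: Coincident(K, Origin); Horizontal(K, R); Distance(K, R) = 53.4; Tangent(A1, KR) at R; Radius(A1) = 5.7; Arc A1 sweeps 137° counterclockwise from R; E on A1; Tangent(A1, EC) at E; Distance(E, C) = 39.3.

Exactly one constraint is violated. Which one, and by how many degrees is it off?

Tangent(A1, EC) at E — off by 7.90°.

K = (0.00, 0.00) ✓; K.y = 0.00, R.y = 0.00 ✓; |KR| = 53.40 ✓; ∠(ZR, RK) = 90.00° ✓; |ZR| = 5.700 ✓; bearing(Z→E) − bearing(Z→R) = 137.0° ✓; |ZE| = 5.700 ✓; ∠(ZE, EC) = 97.90° ✗; |EC| = 39.30 ✓.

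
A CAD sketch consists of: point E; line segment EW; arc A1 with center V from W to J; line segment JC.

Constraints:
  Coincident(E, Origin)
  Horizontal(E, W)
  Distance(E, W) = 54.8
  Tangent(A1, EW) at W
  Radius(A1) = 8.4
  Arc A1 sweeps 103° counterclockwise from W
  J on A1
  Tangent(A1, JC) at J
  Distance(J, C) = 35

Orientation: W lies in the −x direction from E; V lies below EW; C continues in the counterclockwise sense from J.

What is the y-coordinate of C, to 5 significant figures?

-44.393

E is at the origin; E and W share the same y with |EW| = 54.8 and W on the −x side, so W = (-54.800, 0.0000). Since A1 is tangent to EW there, VW ⟂ EW, so V = W + (0, -8.4) = (-54.800, -8.4000). On A1, W sits at bearing 90° from V; a 103° counterclockwise sweep puts J at bearing 193°, so J = V + 8.4·(cos 193°, sin 193°) = (-62.985, -10.290). The tangent condition forces VJ to be normal to JC, so JC runs along (−sin 193°, cos 193°); with |JC| = 35.0, C = (-55.111, -44.393). So C.y = -44.393.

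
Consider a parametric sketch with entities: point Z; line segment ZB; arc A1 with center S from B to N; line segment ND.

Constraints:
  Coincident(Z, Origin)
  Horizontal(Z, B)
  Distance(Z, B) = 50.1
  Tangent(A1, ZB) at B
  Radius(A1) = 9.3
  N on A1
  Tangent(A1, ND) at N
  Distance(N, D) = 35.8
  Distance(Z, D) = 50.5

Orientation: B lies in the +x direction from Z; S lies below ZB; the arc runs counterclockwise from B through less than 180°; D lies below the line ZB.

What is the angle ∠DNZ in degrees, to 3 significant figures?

80.9°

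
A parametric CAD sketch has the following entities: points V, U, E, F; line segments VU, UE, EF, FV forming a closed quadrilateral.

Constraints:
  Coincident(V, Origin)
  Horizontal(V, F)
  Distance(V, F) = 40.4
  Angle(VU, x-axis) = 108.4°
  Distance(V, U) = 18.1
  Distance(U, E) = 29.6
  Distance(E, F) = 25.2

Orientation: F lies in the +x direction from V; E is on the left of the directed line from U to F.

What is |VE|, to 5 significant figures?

30.470

V is at the origin; V and F share the same y with |VF| = 40.4 and F in +x, so F = (40.4, 0). VU runs at 108.4° with |VU| = 18.1, so U = (-5.7132, 17.175). E is determined by |UE| = 29.6 and |EF| = 25.2 together: it lies at the intersection of circle(U, 29.6) and circle(F, 25.2). With |UF| = 49.208, the foot of the radical line on UF is 27.054 from U and the perpendicular offset is √(29.6² − 27.054²) = 12.010. Taking the left-of-UF solution: E = (23.831, 18.987).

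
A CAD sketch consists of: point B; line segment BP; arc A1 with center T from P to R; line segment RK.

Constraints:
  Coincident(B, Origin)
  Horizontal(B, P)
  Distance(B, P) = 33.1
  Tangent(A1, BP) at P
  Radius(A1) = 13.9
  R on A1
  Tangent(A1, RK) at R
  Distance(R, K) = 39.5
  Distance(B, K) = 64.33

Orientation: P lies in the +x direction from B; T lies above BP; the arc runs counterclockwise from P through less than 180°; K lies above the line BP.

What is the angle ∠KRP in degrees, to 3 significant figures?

125°

Checks: |TP| = 13.90 ✓; |TR| = 13.90 ✓; ∠(TR, RK) = 90.00° ✓; |RK| = 39.50 ✓; |BK| = 64.33 ✓.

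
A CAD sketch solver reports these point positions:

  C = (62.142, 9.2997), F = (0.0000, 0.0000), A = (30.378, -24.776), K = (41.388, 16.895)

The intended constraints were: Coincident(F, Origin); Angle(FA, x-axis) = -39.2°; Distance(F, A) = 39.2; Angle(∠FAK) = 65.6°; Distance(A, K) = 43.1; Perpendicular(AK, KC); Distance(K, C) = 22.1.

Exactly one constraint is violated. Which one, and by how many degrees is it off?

Perpendicular(AK, KC) — off by 5.30°.

F = (0.00, 0.00) ✓; FA at -39.20° ✓; |FA| = 39.20 ✓; ∠FAK = 65.60° ✓; |AK| = 43.10 ✓; ∠(AK, KC) = 95.30° ✗; |KC| = 22.10 ✓.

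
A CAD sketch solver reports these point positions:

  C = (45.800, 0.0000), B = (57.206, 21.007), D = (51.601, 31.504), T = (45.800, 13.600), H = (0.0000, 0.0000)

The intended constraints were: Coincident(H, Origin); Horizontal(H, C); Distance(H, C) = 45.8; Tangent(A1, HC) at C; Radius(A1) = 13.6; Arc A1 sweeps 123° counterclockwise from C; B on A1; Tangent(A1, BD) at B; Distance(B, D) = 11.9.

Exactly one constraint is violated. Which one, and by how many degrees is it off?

Tangent(A1, BD) at B — off by 4.90°.

H = (0.00, 0.00) ✓; H.y = 0.00, C.y = 0.00 ✓; |HC| = 45.80 ✓; ∠(TC, CH) = 90.00° ✓; |TC| = 13.60 ✓; bearing(T→B) − bearing(T→C) = 123.0° ✓; |TB| = 13.60 ✓; ∠(TB, BD) = 94.90° ✗; |BD| = 11.90 ✓.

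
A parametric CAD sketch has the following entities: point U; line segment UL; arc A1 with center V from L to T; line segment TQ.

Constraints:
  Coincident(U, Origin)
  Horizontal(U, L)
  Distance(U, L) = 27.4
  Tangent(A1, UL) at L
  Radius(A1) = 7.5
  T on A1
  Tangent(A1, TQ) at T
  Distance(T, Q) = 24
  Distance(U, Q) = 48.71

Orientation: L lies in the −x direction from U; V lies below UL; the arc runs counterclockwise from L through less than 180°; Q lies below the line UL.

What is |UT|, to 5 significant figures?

35.415

Checks: ∠(VL, LU) = 90.00° ✓; |VT| = 7.500 ✓; ∠(VT, TQ) = 90.00° ✓; |TQ| = 24.00 ✓; |UQ| = 48.71 ✓.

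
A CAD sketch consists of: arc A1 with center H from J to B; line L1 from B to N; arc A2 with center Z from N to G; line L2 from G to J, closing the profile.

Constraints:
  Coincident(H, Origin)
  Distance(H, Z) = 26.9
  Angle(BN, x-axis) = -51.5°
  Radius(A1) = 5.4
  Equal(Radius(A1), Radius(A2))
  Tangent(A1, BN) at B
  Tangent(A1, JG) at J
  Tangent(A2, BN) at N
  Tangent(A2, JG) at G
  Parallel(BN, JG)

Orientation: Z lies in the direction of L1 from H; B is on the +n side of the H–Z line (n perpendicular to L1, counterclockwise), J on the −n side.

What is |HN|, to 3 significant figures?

27.4

Tangency of A1 to both parallel lines with radius 5.4 puts B and J at H ± 5.4·n: B = (4.23, 3.36), J = (-4.23, -3.36). Equal radii place N and G the same way about Z: N = Z + 5.4·n = (21.0, -17.7), G = Z − 5.4·n = (12.5, -24.4). Then |HN| = |N − H| = 27.4.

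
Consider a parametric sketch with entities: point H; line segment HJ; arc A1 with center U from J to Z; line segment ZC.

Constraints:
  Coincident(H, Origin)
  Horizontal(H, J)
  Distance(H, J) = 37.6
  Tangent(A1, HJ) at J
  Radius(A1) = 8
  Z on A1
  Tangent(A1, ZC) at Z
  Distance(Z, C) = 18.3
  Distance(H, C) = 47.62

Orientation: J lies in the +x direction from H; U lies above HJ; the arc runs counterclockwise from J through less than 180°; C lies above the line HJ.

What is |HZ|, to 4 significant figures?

46.36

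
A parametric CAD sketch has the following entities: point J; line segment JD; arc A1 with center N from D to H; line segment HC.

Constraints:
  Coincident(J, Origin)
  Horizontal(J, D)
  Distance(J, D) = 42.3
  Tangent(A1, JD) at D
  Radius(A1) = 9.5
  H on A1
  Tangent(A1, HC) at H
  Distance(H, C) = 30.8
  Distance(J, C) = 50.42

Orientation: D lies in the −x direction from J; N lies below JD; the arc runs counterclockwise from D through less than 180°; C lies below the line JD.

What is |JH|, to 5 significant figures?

52.125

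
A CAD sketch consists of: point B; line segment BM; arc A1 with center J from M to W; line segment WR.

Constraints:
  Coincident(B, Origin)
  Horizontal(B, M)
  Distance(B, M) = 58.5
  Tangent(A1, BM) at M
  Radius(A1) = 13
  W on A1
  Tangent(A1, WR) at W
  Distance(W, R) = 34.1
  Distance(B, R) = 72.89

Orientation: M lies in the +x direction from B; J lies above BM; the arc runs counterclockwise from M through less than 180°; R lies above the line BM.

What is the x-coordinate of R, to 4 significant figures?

53.79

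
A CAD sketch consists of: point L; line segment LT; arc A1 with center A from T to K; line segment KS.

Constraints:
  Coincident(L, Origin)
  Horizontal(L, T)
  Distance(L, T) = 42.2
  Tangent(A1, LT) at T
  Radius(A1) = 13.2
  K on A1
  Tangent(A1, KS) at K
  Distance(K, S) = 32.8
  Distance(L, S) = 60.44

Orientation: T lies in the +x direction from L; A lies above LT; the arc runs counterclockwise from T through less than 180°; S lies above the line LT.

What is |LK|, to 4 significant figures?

57.13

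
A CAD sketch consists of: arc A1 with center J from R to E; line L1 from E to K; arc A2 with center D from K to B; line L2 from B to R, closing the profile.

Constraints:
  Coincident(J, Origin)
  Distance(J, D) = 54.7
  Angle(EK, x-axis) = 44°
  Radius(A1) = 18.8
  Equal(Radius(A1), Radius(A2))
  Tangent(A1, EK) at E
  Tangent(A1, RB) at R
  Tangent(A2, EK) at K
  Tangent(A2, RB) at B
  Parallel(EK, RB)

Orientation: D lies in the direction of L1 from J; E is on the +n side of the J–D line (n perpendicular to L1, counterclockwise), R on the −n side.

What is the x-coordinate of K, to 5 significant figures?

26.288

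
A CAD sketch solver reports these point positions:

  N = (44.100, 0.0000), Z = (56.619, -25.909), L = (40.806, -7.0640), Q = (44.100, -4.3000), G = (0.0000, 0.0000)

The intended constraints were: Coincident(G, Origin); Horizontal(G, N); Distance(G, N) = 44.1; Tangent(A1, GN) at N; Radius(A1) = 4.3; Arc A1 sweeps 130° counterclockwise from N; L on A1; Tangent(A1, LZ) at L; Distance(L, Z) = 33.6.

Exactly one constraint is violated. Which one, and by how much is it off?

Distance(L, Z) = 33.6 — off by 9.00.

G = (0.00, 0.00) ✓; G.y = 0.00, N.y = 0.00 ✓; |GN| = 44.10 ✓; ∠(QN, NG) = 90.00° ✓; |QN| = 4.300 ✓; bearing(Q→L) − bearing(Q→N) = 130.0° ✓; |QL| = 4.300 ✓; ∠(QL, LZ) = 90.00° ✓; |LZ| = 24.60 ✗.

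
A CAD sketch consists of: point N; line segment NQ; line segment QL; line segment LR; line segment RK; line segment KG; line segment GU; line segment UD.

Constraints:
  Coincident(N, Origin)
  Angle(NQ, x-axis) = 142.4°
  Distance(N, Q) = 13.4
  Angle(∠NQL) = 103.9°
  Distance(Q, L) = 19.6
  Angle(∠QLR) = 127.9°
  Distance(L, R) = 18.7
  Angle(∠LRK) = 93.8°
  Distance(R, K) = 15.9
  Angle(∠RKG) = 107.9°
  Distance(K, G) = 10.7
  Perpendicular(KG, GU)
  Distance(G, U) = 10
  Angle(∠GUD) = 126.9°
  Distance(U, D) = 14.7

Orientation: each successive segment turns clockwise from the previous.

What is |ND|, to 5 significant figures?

33.045

N is at the origin; NQ runs at 142.4° with length 13.4, so Q = (-10.617, 8.1759). ∠NQL = 103.9° gives QL at 66.300° from the x-axis; with |QL| = 19.6, L = (-2.7385, 26.123). ∠QLR = 127.9° gives LR at 14.200° from the x-axis; with |LR| = 18.7, R = (15.390, 30.710). ∠LRK = 93.8° gives RK at -72.000° from the x-axis; with |RK| = 15.9, K = (20.303, 15.588). ∠RKG = 107.9° gives KG at -144.10° from the x-axis; with |KG| = 10.7, G = (11.636, 9.3142). KG is perpendicular to GU, so GU runs at 125.90°; with |GU| = 10.0, U = (5.7723, 17.415). ∠GUD = 126.9° gives UD at 72.800° from the x-axis; with |UD| = 14.7, D = (10.119, 31.457). Then |ND| = |D − N| = 33.045.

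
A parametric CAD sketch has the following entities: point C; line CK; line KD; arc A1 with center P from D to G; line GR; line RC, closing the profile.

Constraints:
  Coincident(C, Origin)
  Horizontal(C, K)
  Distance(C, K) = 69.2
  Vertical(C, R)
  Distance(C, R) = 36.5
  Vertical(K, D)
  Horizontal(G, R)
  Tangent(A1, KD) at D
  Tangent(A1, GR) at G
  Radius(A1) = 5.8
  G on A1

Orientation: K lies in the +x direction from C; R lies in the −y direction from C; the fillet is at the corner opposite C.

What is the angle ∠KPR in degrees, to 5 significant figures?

105.93°

C is at the origin; C and K share the same y with |CK| = 69.2 and K on the +x side, so K = (69.200, 0.0000). CR is vertical with |CR| = 36.5 and R on the −y side, so R = (0.0000, -36.500). The virtual corner opposite C is at (69.200, -36.500). A1 meets KD tangentially, so PD is at right angles to KD and A1 meets GR tangentially, so PG is at right angles to GR, with radius 5.8, so the center P sits 5.8 in from both sides at P = (63.400, -30.700). Then cos ∠KPR = PK·PR / (|PK||PR|), giving 105.93°.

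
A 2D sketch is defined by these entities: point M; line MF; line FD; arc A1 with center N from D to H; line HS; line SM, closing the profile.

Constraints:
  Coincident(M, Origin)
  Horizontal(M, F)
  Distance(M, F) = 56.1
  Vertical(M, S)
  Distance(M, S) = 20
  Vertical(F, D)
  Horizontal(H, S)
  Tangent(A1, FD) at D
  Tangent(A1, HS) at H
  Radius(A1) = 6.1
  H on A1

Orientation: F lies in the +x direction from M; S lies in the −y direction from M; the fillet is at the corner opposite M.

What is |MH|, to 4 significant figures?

53.85

M is at the origin; MF is horizontal with |MF| = 56.1 and F on the +x side, so F = (56.10, 0.000). MS is vertical with |MS| = 20.0 and S on the −y side, so S = (0.000, -20.00). The virtual corner opposite M is at (56.10, -20.00). A1 meets FD tangentially, so ND is at right angles to FD and A1 meets HS tangentially, so NH is at right angles to HS, with radius 6.1, so the center N sits 6.1 in from both sides at N = (50.00, -13.90). That places the tangent points at D = (56.10, -13.90) on FD and H = (50.00, -20.00) on HS. Then |MH| = |H − M| = 53.85.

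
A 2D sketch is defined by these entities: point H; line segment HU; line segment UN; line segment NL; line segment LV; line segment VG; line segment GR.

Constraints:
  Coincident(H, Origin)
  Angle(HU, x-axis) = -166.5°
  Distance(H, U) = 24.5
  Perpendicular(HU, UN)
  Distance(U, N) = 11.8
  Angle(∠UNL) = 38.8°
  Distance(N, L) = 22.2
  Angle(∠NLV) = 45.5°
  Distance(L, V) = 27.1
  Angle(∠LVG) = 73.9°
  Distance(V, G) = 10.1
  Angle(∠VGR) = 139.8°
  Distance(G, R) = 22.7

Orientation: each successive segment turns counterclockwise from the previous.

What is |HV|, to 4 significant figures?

37.66

H is at the origin; HU runs at -166.5° with length 24.5, so U = (-23.82, -5.719). The perpendicularity gives UN at right angles to HU, so UN runs at -76.50°; with |UN| = 11.8, N = (-21.07, -17.19). ∠UNL = 38.8° gives NL at 64.70° from the x-axis; with |NL| = 22.2, L = (-11.58, 2.877). ∠NLV = 45.5° gives LV at -160.8° from the x-axis; with |LV| = 27.1, V = (-37.17, -6.035). Then |HV| = |V − H| = 37.66.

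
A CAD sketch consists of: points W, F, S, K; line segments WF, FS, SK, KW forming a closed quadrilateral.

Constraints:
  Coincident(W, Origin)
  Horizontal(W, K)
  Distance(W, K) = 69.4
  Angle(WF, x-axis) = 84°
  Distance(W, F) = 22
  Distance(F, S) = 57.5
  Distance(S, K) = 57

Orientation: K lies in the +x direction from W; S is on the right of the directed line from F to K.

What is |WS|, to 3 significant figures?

39.0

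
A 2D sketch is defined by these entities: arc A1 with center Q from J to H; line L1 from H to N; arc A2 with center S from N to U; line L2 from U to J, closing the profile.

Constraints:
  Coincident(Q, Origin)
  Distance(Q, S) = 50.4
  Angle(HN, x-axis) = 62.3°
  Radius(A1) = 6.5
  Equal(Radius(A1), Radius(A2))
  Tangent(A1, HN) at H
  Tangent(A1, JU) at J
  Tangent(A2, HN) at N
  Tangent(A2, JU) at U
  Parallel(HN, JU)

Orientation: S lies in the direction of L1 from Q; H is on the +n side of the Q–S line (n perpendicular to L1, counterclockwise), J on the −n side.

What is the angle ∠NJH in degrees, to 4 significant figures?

75.54°

The slot axis is L1's direction at 62.3°, so u = (cos 62.3°, sin 62.3°) = (0.4648, 0.8854) and n = (−sin 62.3°, cos 62.3°) = (-0.8854, 0.4648). Q is at the origin and S lies 50.4 along u from Q, so S = 50.4·u = (23.43, 44.62). Tangency of A1 to both parallel lines with radius 6.5 puts H and J at Q ± 6.5·n: H = (-5.755, 3.021), J = (5.755, -3.021). Equal radii place N and U the same way about S: N = S + 6.5·n = (17.67, 47.65), U = S − 6.5·n = (29.18, 41.60). Then cos ∠NJH = JN·JH / (|JN||JH|), giving 75.54°.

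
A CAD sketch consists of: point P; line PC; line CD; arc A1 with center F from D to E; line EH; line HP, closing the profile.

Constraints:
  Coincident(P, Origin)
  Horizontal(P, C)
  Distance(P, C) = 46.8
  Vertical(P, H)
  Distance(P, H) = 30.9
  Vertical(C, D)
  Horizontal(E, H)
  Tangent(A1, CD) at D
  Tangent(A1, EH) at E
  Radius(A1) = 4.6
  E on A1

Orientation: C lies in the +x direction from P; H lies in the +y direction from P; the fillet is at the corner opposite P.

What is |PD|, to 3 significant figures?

53.7

The virtual corner opposite P is at (46.8, 30.9). Tangency of A1 to CD means the radius FD is perpendicular to CD and tangency of A1 to EH means the radius FE is perpendicular to EH, with radius 4.6, so the center F sits 4.6 in from both sides at F = (42.2, 26.3). That places the tangent points at D = (46.8, 26.3) on CD and E = (42.2, 30.9) on EH. Then |PD| = |D − P| = 53.7.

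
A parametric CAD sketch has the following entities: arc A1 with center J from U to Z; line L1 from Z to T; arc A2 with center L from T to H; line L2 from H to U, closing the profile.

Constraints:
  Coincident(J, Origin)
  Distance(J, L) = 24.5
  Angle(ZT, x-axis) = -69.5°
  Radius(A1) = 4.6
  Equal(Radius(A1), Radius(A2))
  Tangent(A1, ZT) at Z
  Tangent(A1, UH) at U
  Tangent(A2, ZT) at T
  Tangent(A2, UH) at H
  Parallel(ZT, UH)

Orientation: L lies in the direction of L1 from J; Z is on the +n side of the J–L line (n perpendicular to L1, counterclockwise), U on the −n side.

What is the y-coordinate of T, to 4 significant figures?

-21.34

The slot axis is L1's direction at -69.5°, so u = (cos -69.5°, sin -69.5°) = (0.3502, -0.9367) and n = (−sin -69.5°, cos -69.5°) = (0.9367, 0.3502). J is at the origin and L lies 24.5 along u from J, so L = 24.5·u = (8.580, -22.95). Tangency of A1 to both parallel lines with radius 4.6 puts Z and U at J ± 4.6·n: Z = (4.309, 1.611), U = (-4.309, -1.611). Equal radii place T and H the same way about L: T = L + 4.6·n = (12.89, -21.34), H = L − 4.6·n = (4.271, -24.56). So T.y = -21.34.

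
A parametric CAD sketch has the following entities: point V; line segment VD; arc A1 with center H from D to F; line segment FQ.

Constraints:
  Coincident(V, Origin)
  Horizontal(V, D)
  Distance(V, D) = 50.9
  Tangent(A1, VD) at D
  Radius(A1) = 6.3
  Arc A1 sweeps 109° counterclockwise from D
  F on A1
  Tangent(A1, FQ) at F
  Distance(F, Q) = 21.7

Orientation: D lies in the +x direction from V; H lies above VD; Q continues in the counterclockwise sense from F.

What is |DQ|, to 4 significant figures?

28.89

V is at the origin; VD is horizontal with |VD| = 50.9 and D on the +x side, so D = (50.90, 0.000). A1 meets VD tangentially, so HD is at right angles to VD, so H = D + (0, 6.3) = (50.90, 6.300). On A1, D sits at bearing -90° from H; a 109° counterclockwise sweep puts F at bearing 19°, so F = H + 6.3·(cos 19°, sin 19°) = (56.86, 8.351). A1 meets FQ tangentially, so HF is at right angles to FQ, so FQ runs along (−sin 19°, cos 19°); with |FQ| = 21.7, Q = (49.79, 28.87). Then |DQ| = |Q − D| = 28.89.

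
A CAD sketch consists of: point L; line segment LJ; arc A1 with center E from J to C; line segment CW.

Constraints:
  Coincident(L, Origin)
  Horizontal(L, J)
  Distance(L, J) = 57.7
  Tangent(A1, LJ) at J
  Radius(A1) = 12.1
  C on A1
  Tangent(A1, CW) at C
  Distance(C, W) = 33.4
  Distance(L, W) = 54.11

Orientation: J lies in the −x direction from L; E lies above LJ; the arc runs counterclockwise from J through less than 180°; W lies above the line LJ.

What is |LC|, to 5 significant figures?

46.930

L is at the origin; LJ is horizontal with |LJ| = 57.7 and J on the −x side, so J = (-57.700, 0.0000). Since A1 is tangent to LJ there, EJ ⟂ LJ, so E = J + (0, 12.1) = (-57.700, 12.100). Since EC ⟂ CW (tangency), |EW| = √(12.1² + 33.4²) = 35.524 regardless of where C sits on A1. So W lies on both circle(L, 54.11) and circle(E, 35.524); the above-LJ intersection is W = (-36.103, 40.305). C is the foot of the tangent from W: C = (-46.162, 8.4558).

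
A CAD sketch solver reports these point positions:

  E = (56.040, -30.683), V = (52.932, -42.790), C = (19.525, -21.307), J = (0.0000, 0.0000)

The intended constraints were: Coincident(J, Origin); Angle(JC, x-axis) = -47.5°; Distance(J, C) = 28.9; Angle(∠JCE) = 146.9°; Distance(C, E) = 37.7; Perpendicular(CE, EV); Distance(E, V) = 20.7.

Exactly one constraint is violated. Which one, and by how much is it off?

Distance(E, V) = 20.7 — off by 8.20.

J = (0.00, 0.00) ✓; JC at -47.50° ✓; |JC| = 28.90 ✓; ∠JCE = 146.9° ✓; |CE| = 37.70 ✓; ∠(CE, EV) = 90.00° ✓; |EV| = 12.50 ✗.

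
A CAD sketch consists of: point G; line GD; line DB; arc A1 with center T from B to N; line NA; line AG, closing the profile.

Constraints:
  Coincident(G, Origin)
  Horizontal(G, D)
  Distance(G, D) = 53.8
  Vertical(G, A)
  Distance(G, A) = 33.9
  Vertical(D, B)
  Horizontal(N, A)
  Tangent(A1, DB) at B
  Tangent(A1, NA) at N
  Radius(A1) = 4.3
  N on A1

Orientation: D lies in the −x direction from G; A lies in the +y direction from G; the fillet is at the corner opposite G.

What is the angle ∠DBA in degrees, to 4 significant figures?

94.57°

The virtual corner opposite G is at (-53.80, 33.90). Since A1 is tangent to DB there, TB ⟂ DB and the tangent condition forces TN to be normal to NA, with radius 4.3, so the center T sits 4.3 in from both sides at T = (-49.50, 29.60). That places the tangent points at B = (-53.80, 29.60) on DB and N = (-49.50, 33.90) on NA. Then cos ∠DBA = BD·BA / (|BD||BA|), giving 94.57°.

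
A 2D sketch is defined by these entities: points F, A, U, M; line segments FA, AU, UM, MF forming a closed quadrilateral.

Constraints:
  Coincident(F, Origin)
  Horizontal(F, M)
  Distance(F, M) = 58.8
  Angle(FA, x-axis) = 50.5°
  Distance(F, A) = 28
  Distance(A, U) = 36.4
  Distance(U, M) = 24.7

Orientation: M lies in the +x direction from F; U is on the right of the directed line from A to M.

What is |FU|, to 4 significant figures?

37.46

F is at the origin; F and M share the same y with |FM| = 58.8 and M in +x, so M = (58.8, 0). FA runs at 50.5° with |FA| = 28.0, so A = (17.81, 21.61). U is determined by |AU| = 36.4 and |UM| = 24.7 together: it lies at the intersection of circle(A, 36.4) and circle(M, 24.7). With |AM| = 46.34, the foot of the radical line on AM is 30.88 from A and the perpendicular offset is √(36.4² − 30.88²) = 19.27. Taking the right-of-AM solution: U = (36.14, -9.840).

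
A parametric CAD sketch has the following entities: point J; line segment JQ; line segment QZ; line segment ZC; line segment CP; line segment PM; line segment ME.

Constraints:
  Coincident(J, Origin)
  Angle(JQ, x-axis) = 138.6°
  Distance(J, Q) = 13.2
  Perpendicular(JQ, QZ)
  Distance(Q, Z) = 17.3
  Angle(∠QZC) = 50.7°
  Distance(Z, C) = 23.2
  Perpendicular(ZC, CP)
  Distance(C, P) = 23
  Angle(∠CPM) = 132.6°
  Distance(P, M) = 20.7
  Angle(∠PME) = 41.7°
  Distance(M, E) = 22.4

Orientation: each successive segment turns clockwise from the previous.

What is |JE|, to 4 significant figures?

14.65

∠CPM = 132.6° gives PM at 141.9° from the x-axis; with |PM| = 20.7, M = (-33.70, 7.867). ∠PME = 41.7° gives ME at 3.600° from the x-axis; with |ME| = 22.4, E = (-11.34, 9.273). Then |JE| = |E − J| = 14.65.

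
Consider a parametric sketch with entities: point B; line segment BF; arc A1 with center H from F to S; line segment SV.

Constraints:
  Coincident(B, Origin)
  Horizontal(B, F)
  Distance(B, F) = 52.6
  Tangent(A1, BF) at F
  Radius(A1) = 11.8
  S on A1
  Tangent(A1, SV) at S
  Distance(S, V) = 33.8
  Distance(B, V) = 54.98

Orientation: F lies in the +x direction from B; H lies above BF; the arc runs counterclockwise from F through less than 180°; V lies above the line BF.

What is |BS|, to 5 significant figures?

63.748

Checks: |HS| = 11.80 ✓; ∠(HS, SV) = 90.00° ✓; |SV| = 33.80 ✓; |BV| = 54.98 ✓.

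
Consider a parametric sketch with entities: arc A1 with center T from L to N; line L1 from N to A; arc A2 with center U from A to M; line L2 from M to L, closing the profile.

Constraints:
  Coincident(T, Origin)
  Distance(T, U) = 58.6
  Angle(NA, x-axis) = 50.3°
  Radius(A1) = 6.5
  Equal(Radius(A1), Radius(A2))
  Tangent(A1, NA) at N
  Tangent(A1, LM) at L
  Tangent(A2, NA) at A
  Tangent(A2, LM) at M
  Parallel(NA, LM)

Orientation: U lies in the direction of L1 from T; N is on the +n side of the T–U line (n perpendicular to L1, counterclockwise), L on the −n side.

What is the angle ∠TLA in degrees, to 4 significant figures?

77.49°

Tangency of A1 to both parallel lines with radius 6.5 puts N and L at T ± 6.5·n: N = (-5.001, 4.152), L = (5.001, -4.152). Equal radii place A and M the same way about U: A = U + 6.5·n = (32.43, 49.24), M = U − 6.5·n = (42.43, 40.93). Then cos ∠TLA = LT·LA / (|LT||LA|), giving 77.49°.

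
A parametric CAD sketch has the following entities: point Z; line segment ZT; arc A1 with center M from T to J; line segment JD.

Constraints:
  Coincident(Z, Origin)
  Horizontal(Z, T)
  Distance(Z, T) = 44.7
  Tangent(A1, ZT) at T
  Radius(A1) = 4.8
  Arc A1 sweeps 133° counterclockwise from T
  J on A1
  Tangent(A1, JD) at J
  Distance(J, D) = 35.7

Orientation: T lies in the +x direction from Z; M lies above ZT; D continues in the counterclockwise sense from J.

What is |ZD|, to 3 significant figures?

41.7

On A1, T sits at bearing -90° from M; a 133° counterclockwise sweep puts J at bearing 43°, so J = M + 4.8·(cos 43°, sin 43°) = (48.2, 8.07). A1 meets JD tangentially, so MJ is at right angles to JD, so JD runs along (−sin 43°, cos 43°); with |JD| = 35.7, D = (23.9, 34.2). Then |ZD| = |D − Z| = 41.7.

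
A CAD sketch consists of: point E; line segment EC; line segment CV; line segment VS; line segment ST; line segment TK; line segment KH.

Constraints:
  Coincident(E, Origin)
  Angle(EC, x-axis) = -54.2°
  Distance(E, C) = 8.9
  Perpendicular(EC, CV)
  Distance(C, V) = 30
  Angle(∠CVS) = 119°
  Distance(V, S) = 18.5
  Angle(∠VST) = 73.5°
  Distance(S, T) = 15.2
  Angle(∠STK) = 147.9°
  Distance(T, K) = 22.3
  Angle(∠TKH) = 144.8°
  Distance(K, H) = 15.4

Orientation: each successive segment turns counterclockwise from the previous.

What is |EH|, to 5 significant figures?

11.103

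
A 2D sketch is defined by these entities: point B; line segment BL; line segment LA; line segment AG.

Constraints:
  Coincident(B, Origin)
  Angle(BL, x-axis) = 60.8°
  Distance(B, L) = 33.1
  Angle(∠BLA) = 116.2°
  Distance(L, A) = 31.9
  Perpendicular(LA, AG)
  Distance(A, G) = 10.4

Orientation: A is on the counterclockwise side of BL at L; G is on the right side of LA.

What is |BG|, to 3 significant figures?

61.4

B is at the origin; BL runs at 60.8° with length 33.1, so L = 33.1·(cos 60.8°, sin 60.8°) = (16.1, 28.9). ∠BLA = 116.2°, so LA runs at 60.8° + (180° − 116.2°) = 125° from the x-axis; with |LA| = 31.9, A = L + 31.9·(cos 125°, sin 125°) = (-1.97, 55.2). The perpendicularity gives AG at right angles to LA; with |AG| = 10.4 on the right of LA, G = A + 10.4·(0.823, 0.568) = (6.59, 61.1). Then |BG| = |G − B| = 61.4.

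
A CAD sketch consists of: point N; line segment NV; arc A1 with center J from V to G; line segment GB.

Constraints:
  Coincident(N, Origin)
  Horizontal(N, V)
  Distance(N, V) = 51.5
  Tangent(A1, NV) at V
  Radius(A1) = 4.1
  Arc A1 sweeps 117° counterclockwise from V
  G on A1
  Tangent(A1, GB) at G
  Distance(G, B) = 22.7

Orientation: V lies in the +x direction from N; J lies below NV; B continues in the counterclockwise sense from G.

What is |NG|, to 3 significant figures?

48.2

N is at the origin; N and V share the same y with |NV| = 51.5 and V on the +x side, so V = (51.5, 0.00). The tangent condition forces JV to be normal to NV, so J = V + (0, -4.1) = (51.5, -4.10). On A1, V sits at bearing 90° from J; a 117° counterclockwise sweep puts G at bearing 207°, so G = J + 4.1·(cos 207°, sin 207°) = (47.8, -5.96). Then |NG| = |G − N| = 48.2.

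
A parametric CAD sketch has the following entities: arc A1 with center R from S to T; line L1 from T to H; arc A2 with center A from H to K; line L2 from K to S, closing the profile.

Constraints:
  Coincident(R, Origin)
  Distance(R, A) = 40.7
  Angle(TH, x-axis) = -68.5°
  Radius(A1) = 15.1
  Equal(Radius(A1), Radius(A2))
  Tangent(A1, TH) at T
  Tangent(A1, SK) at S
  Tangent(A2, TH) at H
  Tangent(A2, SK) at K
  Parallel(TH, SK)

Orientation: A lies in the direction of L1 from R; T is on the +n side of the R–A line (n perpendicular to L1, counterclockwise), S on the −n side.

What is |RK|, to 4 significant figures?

43.41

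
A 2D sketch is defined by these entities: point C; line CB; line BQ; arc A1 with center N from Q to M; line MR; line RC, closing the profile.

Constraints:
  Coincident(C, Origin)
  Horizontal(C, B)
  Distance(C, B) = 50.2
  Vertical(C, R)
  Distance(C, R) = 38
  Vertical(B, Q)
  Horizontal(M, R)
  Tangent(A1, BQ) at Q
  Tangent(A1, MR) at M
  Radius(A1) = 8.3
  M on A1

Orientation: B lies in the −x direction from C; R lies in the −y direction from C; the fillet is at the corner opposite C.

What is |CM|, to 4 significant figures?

56.57

C is at the origin; C and B share the same y with |CB| = 50.2 and B on the −x side, so B = (-50.20, 0.000). CR is vertical with |CR| = 38.0 and R on the −y side, so R = (0.000, -38.00). The virtual corner opposite C is at (-50.20, -38.00). Tangency of A1 to BQ means the radius NQ is perpendicular to BQ and A1 meets MR tangentially, so NM is at right angles to MR, with radius 8.3, so the center N sits 8.3 in from both sides at N = (-41.90, -29.70). That places the tangent points at Q = (-50.20, -29.70) on BQ and M = (-41.90, -38.00) on MR. Then |CM| = |M − C| = 56.57.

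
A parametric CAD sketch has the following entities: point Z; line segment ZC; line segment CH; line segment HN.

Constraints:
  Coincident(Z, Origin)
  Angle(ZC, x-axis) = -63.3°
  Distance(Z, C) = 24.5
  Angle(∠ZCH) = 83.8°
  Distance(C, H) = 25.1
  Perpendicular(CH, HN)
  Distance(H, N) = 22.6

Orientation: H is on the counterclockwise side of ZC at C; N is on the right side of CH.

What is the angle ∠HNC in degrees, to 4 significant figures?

48.00°

Z is at the origin; ZC runs at -63.3° with length 24.5, so C = 24.5·(cos -63.3°, sin -63.3°) = (11.01, -21.89). ∠ZCH = 83.8°, so CH runs at -63.3° + (180° − 83.8°) = 32.90° from the x-axis; with |CH| = 25.1, H = C + 25.1·(cos 32.90°, sin 32.90°) = (32.08, -8.254). CH is perpendicular to HN; with |HN| = 22.6 on the right of CH, N = H + 22.6·(0.5432, -0.8396) = (44.36, -27.23). Then cos ∠HNC = NH·NC / (|NH||NC|), giving 48.00°.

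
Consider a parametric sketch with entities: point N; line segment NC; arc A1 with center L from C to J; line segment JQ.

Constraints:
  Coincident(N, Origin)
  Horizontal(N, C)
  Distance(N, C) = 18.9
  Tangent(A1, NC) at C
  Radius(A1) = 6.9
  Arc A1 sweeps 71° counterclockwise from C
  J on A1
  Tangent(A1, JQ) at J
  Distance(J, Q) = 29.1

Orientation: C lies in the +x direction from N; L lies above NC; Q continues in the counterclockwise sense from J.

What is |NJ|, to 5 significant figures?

25.846

N is at the origin; N and C share the same y with |NC| = 18.9 and C on the +x side, so C = (18.900, 0.0000). A1 meets NC tangentially, so LC is at right angles to NC, so L = C + (0, 6.9) = (18.900, 6.9000). On A1, C sits at bearing -90° from L; a 71° counterclockwise sweep puts J at bearing -19°, so J = L + 6.9·(cos -19°, sin -19°) = (25.424, 4.6536). Then |NJ| = |J − N| = 25.846.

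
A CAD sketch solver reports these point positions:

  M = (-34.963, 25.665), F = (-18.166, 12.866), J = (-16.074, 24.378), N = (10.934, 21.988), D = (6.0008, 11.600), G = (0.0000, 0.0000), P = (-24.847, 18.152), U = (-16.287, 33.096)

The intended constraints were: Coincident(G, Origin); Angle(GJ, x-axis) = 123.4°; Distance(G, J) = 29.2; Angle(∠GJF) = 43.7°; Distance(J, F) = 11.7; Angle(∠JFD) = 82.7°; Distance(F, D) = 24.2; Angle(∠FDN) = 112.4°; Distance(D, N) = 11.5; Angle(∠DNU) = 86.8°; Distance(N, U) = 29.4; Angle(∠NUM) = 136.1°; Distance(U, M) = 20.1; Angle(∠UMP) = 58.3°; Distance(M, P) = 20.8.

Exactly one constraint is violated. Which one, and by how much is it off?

Distance(M, P) = 20.8 — off by 8.20.

G = (0.00, 0.00) ✓; GJ at 123.4° ✓; |GJ| = 29.20 ✓; ∠GJF = 43.70° ✓; |JF| = 11.70 ✓; ∠JFD = 82.70° ✓; |FD| = 24.20 ✓; ∠FDN = 112.4° ✓; |DN| = 11.50 ✓; ∠DNU = 86.80° ✓; |NU| = 29.40 ✓; ∠NUM = 136.1° ✓; |UM| = 20.10 ✓; ∠UMP = 58.30° ✓; |MP| = 12.60 ✗.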